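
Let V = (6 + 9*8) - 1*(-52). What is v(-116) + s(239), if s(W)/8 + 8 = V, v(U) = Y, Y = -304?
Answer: 672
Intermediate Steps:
v(U) = -304
V = 130 (V = (6 + 72) + 52 = 78 + 52 = 130)
s(W) = 976 (s(W) = -64 + 8*130 = -64 + 1040 = 976)
v(-116) + s(239) = -304 + 976 = 672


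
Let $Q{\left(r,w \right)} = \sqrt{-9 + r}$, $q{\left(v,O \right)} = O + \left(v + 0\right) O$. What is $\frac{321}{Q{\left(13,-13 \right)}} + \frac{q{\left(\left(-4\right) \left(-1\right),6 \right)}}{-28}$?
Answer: $\frac{1116}{7} \approx 159.43$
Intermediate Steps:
$q{\left(v,O \right)} = O + O v$ ($q{\left(v,O \right)} = O + v O = O + O v$)
$\frac{321}{Q{\left(13,-13 \right)}} + \frac{q{\left(\left(-4\right) \left(-1\right),6 \right)}}{-28} = \frac{321}{\sqrt{-9 + 13}} + \frac{6 \left(1 - -4\right)}{-28} = \frac{321}{\sqrt{4}} + 6 \left(1 + 4\right) \left(- \frac{1}{28}\right) = \frac{321}{2} + 6 \cdot 5 \left(- \frac{1}{28}\right) = 321 \cdot \frac{1}{2} + 30 \left(- \frac{1}{28}\right) = \frac{321}{2} - \frac{15}{14} = \frac{1116}{7}$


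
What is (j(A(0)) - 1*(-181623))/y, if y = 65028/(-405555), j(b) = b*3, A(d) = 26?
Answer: -24563249685/21676 ≈ -1.1332e+6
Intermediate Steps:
j(b) = 3*b
y = -21676/135185 (y = 65028*(-1/405555) = -21676/135185 ≈ -0.16034)
(j(A(0)) - 1*(-181623))/y = (3*26 - 1*(-181623))/(-21676/135185) = (78 + 181623)*(-135185/21676) = 181701*(-135185/21676) = -24563249685/21676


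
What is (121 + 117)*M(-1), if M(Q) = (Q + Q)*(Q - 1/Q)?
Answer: 0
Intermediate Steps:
M(Q) = 2*Q*(Q - 1/Q) (M(Q) = (2*Q)*(Q - 1/Q) = 2*Q*(Q - 1/Q))
(121 + 117)*M(-1) = (121 + 117)*(-2 + 2*(-1)**2) = 238*(-2 + 2*1) = 238*(-2 + 2) = 238*0 = 0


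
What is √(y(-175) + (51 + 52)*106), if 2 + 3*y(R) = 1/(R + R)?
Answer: √481454358/210 ≈ 104.49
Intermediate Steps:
y(R) = -⅔ + 1/(6*R) (y(R) = -⅔ + 1/(3*(R + R)) = -⅔ + 1/(3*((2*R))) = -⅔ + (1/(2*R))/3 = -⅔ + 1/(6*R))
√(y(-175) + (51 + 52)*106) = √((⅙)*(1 - 4*(-175))/(-175) + (51 + 52)*106) = √((⅙)*(-1/175)*(1 + 700) + 103*106) = √((⅙)*(-1/175)*701 + 10918) = √(-701/1050 + 10918) = √(11463199/1050) = √481454358/210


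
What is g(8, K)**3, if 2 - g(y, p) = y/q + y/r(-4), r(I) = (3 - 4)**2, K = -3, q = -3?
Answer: -1000/27 ≈ -37.037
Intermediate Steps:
r(I) = 1 (r(I) = (-1)**2 = 1)
g(y, p) = 2 - 2*y/3 (g(y, p) = 2 - (y/(-3) + y/1) = 2 - (y*(-1/3) + y*1) = 2 - (-y/3 + y) = 2 - 2*y/3)
g(8, K)**3 = (2 - 2/3*8)**3 = (2 - 16/3)**3 = (-10/3)**3 = -1000/27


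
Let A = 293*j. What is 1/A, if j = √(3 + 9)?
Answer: √3/1758 ≈ 0.00098524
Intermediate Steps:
j = 2*√3 (j = √12 = 2*√3 ≈ 3.4641)
A = 586*√3 (A = 293*(2*√3) = 586*√3 ≈ 1015.0)
1/A = 1/(586*√3) = √3/1758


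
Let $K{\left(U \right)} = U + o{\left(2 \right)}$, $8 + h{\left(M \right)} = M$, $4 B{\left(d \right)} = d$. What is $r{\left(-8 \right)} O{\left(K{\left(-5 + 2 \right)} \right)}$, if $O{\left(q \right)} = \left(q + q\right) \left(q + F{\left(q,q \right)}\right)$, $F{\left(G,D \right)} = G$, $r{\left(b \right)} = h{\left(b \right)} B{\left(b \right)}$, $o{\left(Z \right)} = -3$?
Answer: $4608$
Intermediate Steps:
$B{\left(d \right)} = \frac{d}{4}$
$h{\left(M \right)} = -8 + M$
$r{\left(b \right)} = \frac{b \left(-8 + b\right)}{4}$ ($r{\left(b \right)} = \left(-8 + b\right) \frac{b}{4} = \frac{b \left(-8 + b\right)}{4}$)
$K{\left(U \right)} = -3 + U$ ($K{\left(U \right)} = U - 3 = -3 + U$)
$O{\left(q \right)} = 4 q^{2}$ ($O{\left(q \right)} = \left(q + q\right) \left(q + q\right) = 2 q 2 q = 4 q^{2}$)
$r{\left(-8 \right)} O{\left(K{\left(-5 + 2 \right)} \right)} = \frac{1}{4} \left(-8\right) \left(-8 - 8\right) 4 \left(-3 + \left(-5 + 2\right)\right)^{2} = \frac{1}{4} \left(-8\right) \left(-16\right) 4 \left(-3 - 3\right)^{2} = 32 \cdot 4 \left(-6\right)^{2} = 32 \cdot 4 \cdot 36 = 32 \cdot 144 = 4608$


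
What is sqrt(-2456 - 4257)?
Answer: 7*I*sqrt(137) ≈ 81.933*I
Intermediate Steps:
sqrt(-2456 - 4257) = sqrt(-6713) = 7*I*sqrt(137)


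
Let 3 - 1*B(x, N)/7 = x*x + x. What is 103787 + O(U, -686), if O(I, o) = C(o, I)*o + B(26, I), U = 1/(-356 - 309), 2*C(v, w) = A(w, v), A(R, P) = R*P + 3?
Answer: 9263561/95 ≈ 97511.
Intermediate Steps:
A(R, P) = 3 + P*R (A(R, P) = P*R + 3 = 3 + P*R)
C(v, w) = 3/2 + v*w/2 (C(v, w) = (3 + v*w)/2 = 3/2 + v*w/2)
U = -1/665 (U = 1/(-665) = -1/665 ≈ -0.0015038)
B(x, N) = 21 - 7*x - 7*x**2 (B(x, N) = 21 - 7*(x*x + x) = 21 - 7*(x**2 + x) = 21 - 7*(x + x**2) = 21 + (-7*x - 7*x**2) = 21 - 7*x - 7*x**2)
O(I, o) = -4893 + o*(3/2 + I*o/2) (O(I, o) = (3/2 + o*I/2)*o + (21 - 7*26 - 7*26**2) = (3/2 + I*o/2)*o + (21 - 182 - 7*676) = o*(3/2 + I*o/2) + (21 - 182 - 4732) = o*(3/2 + I*o/2) - 4893 = -4893 + o*(3/2 + I*o/2))
103787 + O(U, -686) = 103787 + (-4893 + (1/2)*(-686)*(3 - 1/665*(-686))) = 103787 + (-4893 + (1/2)*(-686)*(3 + 98/95)) = 103787 + (-4893 + (1/2)*(-686)*(383/95)) = 103787 + (-4893 - 131369/95) = 103787 - 596204/95 = 9263561/95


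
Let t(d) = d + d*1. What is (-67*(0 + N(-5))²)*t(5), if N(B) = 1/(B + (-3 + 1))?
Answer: -670/49 ≈ -13.673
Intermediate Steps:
t(d) = 2*d (t(d) = d + d = 2*d)
N(B) = 1/(-2 + B) (N(B) = 1/(B - 2) = 1/(-2 + B))
(-67*(0 + N(-5))²)*t(5) = (-67*(0 + 1/(-2 - 5))²)*(2*5) = -67*(0 + 1/(-7))²*10 = -67*(0 - ⅐)²*10 = -67*(-⅐)²*10 = -67*1/49*10 = -67/49*10 = -670/49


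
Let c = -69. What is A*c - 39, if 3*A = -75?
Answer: 1686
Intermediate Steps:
A = -25 (A = (⅓)*(-75) = -25)
A*c - 39 = -25*(-69) - 39 = 1725 - 39 = 1686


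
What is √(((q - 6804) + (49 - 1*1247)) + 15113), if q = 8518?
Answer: √15629 ≈ 125.02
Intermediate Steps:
√(((q - 6804) + (49 - 1*1247)) + 15113) = √(((8518 - 6804) + (49 - 1*1247)) + 15113) = √((1714 + (49 - 1247)) + 15113) = √((1714 - 1198) + 15113) = √(516 + 15113) = √15629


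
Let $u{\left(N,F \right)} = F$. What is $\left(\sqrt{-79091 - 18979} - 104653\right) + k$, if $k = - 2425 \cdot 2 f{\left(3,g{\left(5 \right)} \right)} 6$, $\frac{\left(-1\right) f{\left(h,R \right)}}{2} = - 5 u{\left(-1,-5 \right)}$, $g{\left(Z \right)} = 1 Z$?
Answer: $1350347 + i \sqrt{98070} \approx 1.3503 \cdot 10^{6} + 313.16 i$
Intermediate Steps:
$g{\left(Z \right)} = Z$
$f{\left(h,R \right)} = -50$ ($f{\left(h,R \right)} = - 2 \left(\left(-5\right) \left(-5\right)\right) = \left(-2\right) 25 = -50$)
$k = 1455000$ ($k = - 2425 \cdot 2 \left(-50\right) 6 = - 2425 \left(\left(-100\right) 6\right) = \left(-2425\right) \left(-600\right) = 1455000$)
$\left(\sqrt{-79091 - 18979} - 104653\right) + k = \left(\sqrt{-79091 - 18979} - 104653\right) + 1455000 = \left(\sqrt{-98070} - 104653\right) + 1455000 = \left(i \sqrt{98070} - 104653\right) + 1455000 = \left(-104653 + i \sqrt{98070}\right) + 1455000 = 1350347 + i \sqrt{98070}$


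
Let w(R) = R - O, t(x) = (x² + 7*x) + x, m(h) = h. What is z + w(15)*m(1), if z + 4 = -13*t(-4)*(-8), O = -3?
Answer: -1650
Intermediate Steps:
t(x) = x² + 8*x
w(R) = 3 + R (w(R) = R - 1*(-3) = R + 3 = 3 + R)
z = -1668 (z = -4 - (-52)*(8 - 4)*(-8) = -4 - (-52)*4*(-8) = -4 - 13*(-16)*(-8) = -4 + 208*(-8) = -4 - 1664 = -1668)
z + w(15)*m(1) = -1668 + (3 + 15)*1 = -1668 + 18*1 = -1668 + 18 = -1650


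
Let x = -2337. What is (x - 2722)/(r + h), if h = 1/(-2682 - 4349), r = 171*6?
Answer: -35569829/7213805 ≈ -4.9308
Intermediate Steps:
r = 1026
h = -1/7031 (h = 1/(-7031) = -1/7031 ≈ -0.00014223)
(x - 2722)/(r + h) = (-2337 - 2722)/(1026 - 1/7031) = -5059/7213805/7031 = -5059*7031/7213805 = -35569829/7213805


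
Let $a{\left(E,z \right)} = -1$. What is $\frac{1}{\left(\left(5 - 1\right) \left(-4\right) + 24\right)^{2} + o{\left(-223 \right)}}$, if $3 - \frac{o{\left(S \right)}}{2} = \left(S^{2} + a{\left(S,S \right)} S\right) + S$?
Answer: $- \frac{1}{99388} \approx -1.0062 \cdot 10^{-5}$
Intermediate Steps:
$o{\left(S \right)} = 6 - 2 S^{2}$ ($o{\left(S \right)} = 6 - 2 \left(\left(S^{2} - S\right) + S\right) = 6 - 2 S^{2}$)
$\frac{1}{\left(\left(5 - 1\right) \left(-4\right) + 24\right)^{2} + o{\left(-223 \right)}} = \frac{1}{\left(\left(5 - 1\right) \left(-4\right) + 24\right)^{2} + \left(6 - 2 \left(-223\right)^{2}\right)} = \frac{1}{\left(4 \left(-4\right) + 24\right)^{2} + \left(6 - 99458\right)} = \frac{1}{\left(-16 + 24\right)^{2} + \left(6 - 99458\right)} = \frac{1}{8^{2} - 99452} = \frac{1}{64 - 99452} = \frac{1}{-99388} = - \frac{1}{99388}$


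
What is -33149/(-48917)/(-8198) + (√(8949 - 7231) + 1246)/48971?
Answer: 498049531557/19638427108586 + √1718/48971 ≈ 0.026207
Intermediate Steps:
-33149/(-48917)/(-8198) + (√(8949 - 7231) + 1246)/48971 = -33149*(-1/48917)*(-1/8198) + (√1718 + 1246)*(1/48971) = (33149/48917)*(-1/8198) + (1246 + √1718)*(1/48971) = -33149/401021566 + (1246/48971 + √1718/48971) = 498049531557/19638427108586 + √1718/48971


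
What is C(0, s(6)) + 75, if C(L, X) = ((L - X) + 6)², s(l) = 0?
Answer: 111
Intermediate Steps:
C(L, X) = (6 + L - X)²
C(0, s(6)) + 75 = (6 + 0 - 1*0)² + 75 = (6 + 0 + 0)² + 75 = 6² + 75 = 36 + 75 = 111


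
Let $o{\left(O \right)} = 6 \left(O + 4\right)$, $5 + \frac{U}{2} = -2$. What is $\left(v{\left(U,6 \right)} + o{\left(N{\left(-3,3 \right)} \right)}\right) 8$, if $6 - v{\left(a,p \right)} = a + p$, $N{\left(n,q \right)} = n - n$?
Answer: $304$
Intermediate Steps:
$N{\left(n,q \right)} = 0$
$U = -14$ ($U = -10 + 2 \left(-2\right) = -10 - 4 = -14$)
$o{\left(O \right)} = 24 + 6 O$ ($o{\left(O \right)} = 6 \left(4 + O\right) = 24 + 6 O$)
$v{\left(a,p \right)} = 6 - a - p$ ($v{\left(a,p \right)} = 6 - \left(a + p\right) = 6 - a - p$)
$\left(v{\left(U,6 \right)} + o{\left(N{\left(-3,3 \right)} \right)}\right) 8 = \left(\left(6 - -14 - 6\right) + \left(24 + 6 \cdot 0\right)\right) 8 = \left(\left(6 + 14 - 6\right) + \left(24 + 0\right)\right) 8 = \left(14 + 24\right) 8 = 38 \cdot 8 = 304$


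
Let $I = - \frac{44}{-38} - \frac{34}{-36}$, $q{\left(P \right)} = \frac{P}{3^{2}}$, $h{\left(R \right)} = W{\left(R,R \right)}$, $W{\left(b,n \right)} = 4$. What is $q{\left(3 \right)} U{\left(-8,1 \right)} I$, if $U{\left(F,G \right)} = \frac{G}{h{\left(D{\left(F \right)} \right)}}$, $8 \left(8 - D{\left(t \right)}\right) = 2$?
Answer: $\frac{719}{4104} \approx 0.17519$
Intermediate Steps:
$D{\left(t \right)} = \frac{31}{4}$ ($D{\left(t \right)} = 8 - \frac{1}{4} = \frac{31}{4}$)
$h{\left(R \right)} = 4$
$U{\left(F,G \right)} = \frac{G}{4}$
$q{\left(P \right)} = \frac{P}{9}$
$I = \frac{719}{342}$ ($I = \left(-44\right) \left(- \frac{1}{38}\right) - - \frac{17}{18} = \frac{22}{19} + \frac{17}{18} = \frac{719}{342} \approx 2.1023$)
$q{\left(3 \right)} U{\left(-8,1 \right)} I = \frac{1}{9} \cdot 3 \cdot \frac{1}{4} \cdot 1 \cdot \frac{719}{342} = \frac{1}{3} \cdot \frac{1}{4} \cdot \frac{719}{342} = \frac{1}{12} \cdot \frac{719}{342} = \frac{719}{4104}$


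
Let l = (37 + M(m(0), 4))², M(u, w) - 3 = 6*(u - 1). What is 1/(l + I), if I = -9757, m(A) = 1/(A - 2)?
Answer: -1/8796 ≈ -0.00011369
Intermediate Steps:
m(A) = 1/(-2 + A)
M(u, w) = -3 + 6*u (M(u, w) = 3 + 6*(u - 1) = 3 + 6*(-1 + u) = 3 + (-6 + 6*u) = -3 + 6*u)
l = 961 (l = (37 + (-3 + 6/(-2 + 0)))² = (37 + (-3 + 6/(-2)))² = (37 + (-3 + 6*(-½)))² = (37 + (-3 - 3))² = (37 - 6)² = 31² = 961)
1/(l + I) = 1/(961 - 9757) = 1/(-8796) = -1/8796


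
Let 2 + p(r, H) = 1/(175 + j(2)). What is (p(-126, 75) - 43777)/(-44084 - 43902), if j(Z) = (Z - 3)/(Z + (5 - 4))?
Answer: 22940193/46104664 ≈ 0.49757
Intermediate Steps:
j(Z) = (-3 + Z)/(1 + Z) (j(Z) = (-3 + Z)/(Z + 1) = (-3 + Z)/(1 + Z))
p(r, H) = -1045/524 (p(r, H) = -2 + 1/(175 + (-3 + 2)/(1 + 2)) = -2 + 1/(175 - 1/3) = -2 + 1/(175 + (⅓)*(-1)) = -2 + 1/(175 - ⅓) = -2 + 1/(524/3) = -2 + 3/524 = -1045/524)
(p(-126, 75) - 43777)/(-44084 - 43902) = (-1045/524 - 43777)/(-44084 - 43902) = -22940193/524/(-87986) = -22940193/524*(-1/87986) = 22940193/46104664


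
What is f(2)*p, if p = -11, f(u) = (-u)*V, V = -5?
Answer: -110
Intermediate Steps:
f(u) = 5*u (f(u) = -u*(-5) = 5*u)
f(2)*p = (5*2)*(-11) = 10*(-11) = -110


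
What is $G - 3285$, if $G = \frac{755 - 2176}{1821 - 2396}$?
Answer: $- \frac{1887454}{575} \approx -3282.5$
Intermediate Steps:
$G = \frac{1421}{575}$ ($G = - \frac{1421}{-575} = \left(-1421\right) \left(- \frac{1}{575}\right) = \frac{1421}{575} \approx 2.4713$)
$G - 3285 = \frac{1421}{575} - 3285 = - \frac{1887454}{575}$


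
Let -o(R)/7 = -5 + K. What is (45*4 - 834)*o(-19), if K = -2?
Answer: -32046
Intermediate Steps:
o(R) = 49 (o(R) = -7*(-5 - 2) = -7*(-7) = 49)
(45*4 - 834)*o(-19) = (45*4 - 834)*49 = (180 - 834)*49 = -654*49 = -32046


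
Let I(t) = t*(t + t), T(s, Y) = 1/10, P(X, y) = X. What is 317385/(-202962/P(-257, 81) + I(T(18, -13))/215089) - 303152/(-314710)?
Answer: 138365550853382667182/343465789303459735 ≈ 402.85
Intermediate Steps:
T(s, Y) = ⅒
I(t) = 2*t² (I(t) = t*(2*t) = 2*t²)
317385/(-202962/P(-257, 81) + I(T(18, -13))/215089) - 303152/(-314710) = 317385/(-202962/(-257) + (2*(⅒)²)/215089) - 303152/(-314710) = 317385/(-202962*(-1/257) + (2*(1/100))*(1/215089)) - 303152*(-1/314710) = 317385/(202962/257 + (1/50)*(1/215089)) + 151576/157355 = 317385/(202962/257 + 1/10754450) + 151576/157355 = 317385/(2182744681157/2763893650) + 151576/157355 = 317385*(2763893650/2182744681157) + 151576/157355 = 877218386105250/2182744681157 + 151576/157355 = 138365550853382667182/343465789303459735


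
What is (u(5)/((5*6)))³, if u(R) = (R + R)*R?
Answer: 125/27 ≈ 4.6296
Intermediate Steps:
u(R) = 2*R² (u(R) = (2*R)*R = 2*R²)
(u(5)/((5*6)))³ = ((2*5²)/((5*6)))³ = ((2*25)/30)³ = (50*(1/30))³ = (5/3)³ = 125/27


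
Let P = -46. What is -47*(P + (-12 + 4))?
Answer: 2538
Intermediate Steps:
-47*(P + (-12 + 4)) = -47*(-46 + (-12 + 4)) = -47*(-46 - 8) = -47*(-54) = 2538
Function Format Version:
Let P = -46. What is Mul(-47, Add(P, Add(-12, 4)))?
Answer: 2538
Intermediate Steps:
Mul(-47, Add(P, Add(-12, 4))) = Mul(-47, Add(-46, Add(-12, 4))) = Mul(-47, Add(-46, -8)) = Mul(-47, -54) = 2538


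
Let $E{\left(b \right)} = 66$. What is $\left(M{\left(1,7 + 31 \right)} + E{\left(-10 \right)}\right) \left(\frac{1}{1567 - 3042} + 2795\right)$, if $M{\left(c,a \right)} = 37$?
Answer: $\frac{424630272}{1475} \approx 2.8789 \cdot 10^{5}$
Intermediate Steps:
$\left(M{\left(1,7 + 31 \right)} + E{\left(-10 \right)}\right) \left(\frac{1}{1567 - 3042} + 2795\right) = \left(37 + 66\right) \left(\frac{1}{1567 - 3042} + 2795\right) = 103 \left(\frac{1}{-1475} + 2795\right) = 103 \left(- \frac{1}{1475} + 2795\right) = 103 \cdot \frac{4122624}{1475} = \frac{424630272}{1475}$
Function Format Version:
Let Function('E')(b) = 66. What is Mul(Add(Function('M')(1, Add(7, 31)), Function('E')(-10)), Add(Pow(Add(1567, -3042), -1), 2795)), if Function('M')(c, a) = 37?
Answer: Rational(424630272, 1475) ≈ 2.8789e+5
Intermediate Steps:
Mul(Add(Function('M')(1, Add(7, 31)), Function('E')(-10)), Add(Pow(Add(1567, -3042), -1), 2795)) = Mul(Add(37, 66), Add(Pow(Add(1567, -3042), -1), 2795)) = Mul(103, Add(Pow(-1475, -1), 2795)) = Mul(103, Add(Rational(-1, 1475), 2795)) = Mul(103, Rational(4122624, 1475)) = Rational(424630272, 1475)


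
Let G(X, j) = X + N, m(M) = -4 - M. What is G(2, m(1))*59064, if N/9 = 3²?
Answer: 4902312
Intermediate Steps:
N = 81 (N = 9*3² = 9*9 = 81)
G(X, j) = 81 + X (G(X, j) = X + 81 = 81 + X)
G(2, m(1))*59064 = (81 + 2)*59064 = 83*59064 = 4902312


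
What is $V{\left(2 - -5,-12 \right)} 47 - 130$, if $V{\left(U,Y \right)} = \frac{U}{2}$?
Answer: $\frac{69}{2} \approx 34.5$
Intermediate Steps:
$V{\left(U,Y \right)} = \frac{U}{2}$ ($V{\left(U,Y \right)} = U \frac{1}{2} = \frac{U}{2}$)
$V{\left(2 - -5,-12 \right)} 47 - 130 = \frac{2 - -5}{2} \cdot 47 - 130 = \frac{2 + 5}{2} \cdot 47 - 130 = \frac{1}{2} \cdot 7 \cdot 47 - 130 = \frac{7}{2} \cdot 47 - 130 = \frac{329}{2} - 130 = \frac{69}{2}$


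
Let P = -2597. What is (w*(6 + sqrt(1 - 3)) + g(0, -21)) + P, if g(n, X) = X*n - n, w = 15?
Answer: -2507 + 15*I*sqrt(2) ≈ -2507.0 + 21.213*I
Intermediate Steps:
g(n, X) = -n + X*n
(w*(6 + sqrt(1 - 3)) + g(0, -21)) + P = (15*(6 + sqrt(1 - 3)) + 0*(-1 - 21)) - 2597 = (15*(6 + sqrt(-2)) + 0*(-22)) - 2597 = (15*(6 + I*sqrt(2)) + 0) - 2597 = ((90 + 15*I*sqrt(2)) + 0) - 2597 = (90 + 15*I*sqrt(2)) - 2597 = -2507 + 15*I*sqrt(2)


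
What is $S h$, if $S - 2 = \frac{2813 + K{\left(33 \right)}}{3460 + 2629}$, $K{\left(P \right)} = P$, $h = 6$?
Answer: $\frac{90144}{6089} \approx 14.804$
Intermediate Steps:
$S = \frac{15024}{6089}$ ($S = 2 + \frac{2813 + 33}{3460 + 2629} = 2 + \frac{2846}{6089} = \frac{15024}{6089} \approx 2.4674$)
$S h = \frac{15024}{6089} \cdot 6 = \frac{90144}{6089}$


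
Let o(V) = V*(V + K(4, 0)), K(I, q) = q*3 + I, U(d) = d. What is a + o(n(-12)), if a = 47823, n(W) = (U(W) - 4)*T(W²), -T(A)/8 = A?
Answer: 339860175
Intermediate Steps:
T(A) = -8*A
K(I, q) = I + 3*q (K(I, q) = 3*q + I = I + 3*q)
n(W) = -8*W²*(-4 + W) (n(W) = (W - 4)*(-8*W²) = (-4 + W)*(-8*W²) = -8*W²*(-4 + W))
o(V) = V*(4 + V) (o(V) = V*(V + (4 + 3*0)) = V*(V + (4 + 0)) = V*(V + 4) = V*(4 + V))
a + o(n(-12)) = 47823 + (8*(-12)²*(4 - 1*(-12)))*(4 + 8*(-12)²*(4 - 1*(-12))) = 47823 + (8*144*(4 + 12))*(4 + 8*144*(4 + 12)) = 47823 + (8*144*16)*(4 + 8*144*16) = 47823 + 18432*(4 + 18432) = 47823 + 18432*18436 = 47823 + 339812352 = 339860175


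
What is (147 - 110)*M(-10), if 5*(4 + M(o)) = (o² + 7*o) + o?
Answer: 0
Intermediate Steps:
M(o) = -4 + o²/5 + 8*o/5 (M(o) = -4 + ((o² + 7*o) + o)/5 = -4 + (o² + 8*o)/5 = -4 + (o²/5 + 8*o/5) = -4 + o²/5 + 8*o/5)
(147 - 110)*M(-10) = (147 - 110)*(-4 + (⅕)*(-10)² + (8/5)*(-10)) = 37*(-4 + (⅕)*100 - 16) = 37*(-4 + 20 - 16) = 37*0 = 0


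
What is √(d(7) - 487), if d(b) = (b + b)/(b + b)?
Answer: 9*I*√6 ≈ 22.045*I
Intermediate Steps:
d(b) = 1 (d(b) = (2*b)/((2*b)) = (2*b)*(1/(2*b)) = 1)
√(d(7) - 487) = √(1 - 487) = √(-486) = 9*I*√6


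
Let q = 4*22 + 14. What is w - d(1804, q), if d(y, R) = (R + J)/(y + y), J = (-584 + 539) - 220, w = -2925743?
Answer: -10556080581/3608 ≈ -2.9257e+6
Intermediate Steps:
q = 102 (q = 88 + 14 = 102)
J = -265 (J = -45 - 220 = -265)
d(y, R) = (-265 + R)/(2*y) (d(y, R) = (R - 265)/(y + y) = (-265 + R)/((2*y)) = (-265 + R)*(1/(2*y)) = (-265 + R)/(2*y))
w - d(1804, q) = -2925743 - (-265 + 102)/(2*1804) = -2925743 - (-163)/(2*1804) = -2925743 - 1*(-163/3608) = -2925743 + 163/3608 = -10556080581/3608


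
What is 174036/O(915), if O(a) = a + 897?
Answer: 14503/151 ≈ 96.046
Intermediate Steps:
O(a) = 897 + a
174036/O(915) = 174036/(897 + 915) = 174036/1812 = 174036*(1/1812) = 14503/151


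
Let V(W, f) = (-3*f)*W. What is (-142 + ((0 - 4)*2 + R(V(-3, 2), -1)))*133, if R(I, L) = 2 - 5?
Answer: -20349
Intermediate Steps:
V(W, f) = -3*W*f
R(I, L) = -3
(-142 + ((0 - 4)*2 + R(V(-3, 2), -1)))*133 = (-142 + ((0 - 4)*2 - 3))*133 = (-142 + (-4*2 - 3))*133 = (-142 + (-8 - 3))*133 = (-142 - 11)*133 = -153*133 = -20349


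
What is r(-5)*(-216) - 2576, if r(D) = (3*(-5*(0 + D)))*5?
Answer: -83576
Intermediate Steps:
r(D) = -75*D (r(D) = (3*(-5*D))*5 = -15*D*5 = -75*D)
r(-5)*(-216) - 2576 = -75*(-5)*(-216) - 2576 = 375*(-216) - 2576 = -81000 - 2576 = -83576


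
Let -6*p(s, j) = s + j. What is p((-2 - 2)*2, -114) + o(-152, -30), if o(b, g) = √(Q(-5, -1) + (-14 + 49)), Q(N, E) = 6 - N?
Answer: 61/3 + √46 ≈ 27.116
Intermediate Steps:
p(s, j) = -j/6 - s/6 (p(s, j) = -(s + j)/6 = -(j + s)/6 = -j/6 - s/6)
o(b, g) = √46 (o(b, g) = √((6 - 1*(-5)) + (-14 + 49)) = √((6 + 5) + 35) = √(11 + 35) = √46)
p((-2 - 2)*2, -114) + o(-152, -30) = (-⅙*(-114) - (-2 - 2)*2/6) + √46 = (19 - (-2)*2/3) + √46 = (19 - ⅙*(-8)) + √46 = (19 + 4/3) + √46 = 61/3 + √46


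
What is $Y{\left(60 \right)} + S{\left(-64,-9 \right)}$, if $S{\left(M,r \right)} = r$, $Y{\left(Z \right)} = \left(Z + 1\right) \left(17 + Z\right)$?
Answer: $4688$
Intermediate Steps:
$Y{\left(Z \right)} = \left(1 + Z\right) \left(17 + Z\right)$
$Y{\left(60 \right)} + S{\left(-64,-9 \right)} = \left(17 + 60^{2} + 18 \cdot 60\right) - 9 = \left(17 + 3600 + 1080\right) - 9 = 4697 - 9 = 4688$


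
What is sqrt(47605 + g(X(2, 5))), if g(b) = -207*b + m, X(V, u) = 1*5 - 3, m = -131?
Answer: 2*sqrt(11765) ≈ 216.93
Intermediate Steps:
X(V, u) = 2 (X(V, u) = 5 - 3 = 2)
g(b) = -131 - 207*b (g(b) = -207*b - 131 = -131 - 207*b)
sqrt(47605 + g(X(2, 5))) = sqrt(47605 + (-131 - 207*2)) = sqrt(47605 + (-131 - 414)) = sqrt(47605 - 545) = sqrt(47060) = 2*sqrt(11765)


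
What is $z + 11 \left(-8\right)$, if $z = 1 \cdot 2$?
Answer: $-86$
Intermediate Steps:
$z = 2$
$z + 11 \left(-8\right) = 2 + 11 \left(-8\right) = 2 - 88 = -86$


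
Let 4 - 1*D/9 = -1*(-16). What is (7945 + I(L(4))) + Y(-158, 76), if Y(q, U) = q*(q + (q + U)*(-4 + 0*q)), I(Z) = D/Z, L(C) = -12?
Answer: -18906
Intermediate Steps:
D = -108 (D = 36 - (-9)*(-16) = 36 - 9*16 = 36 - 144 = -108)
I(Z) = -108/Z
Y(q, U) = q*(-4*U - 3*q) (Y(q, U) = q*(q + (U + q)*(-4 + 0)) = q*(q + (U + q)*(-4)) = q*(q + (-4*U - 4*q)) = q*(-4*U - 3*q))
(7945 + I(L(4))) + Y(-158, 76) = (7945 - 108/(-12)) - 1*(-158)*(3*(-158) + 4*76) = (7945 - 108*(-1/12)) - 1*(-158)*(-474 + 304) = (7945 + 9) - 1*(-158)*(-170) = 7954 - 26860 = -18906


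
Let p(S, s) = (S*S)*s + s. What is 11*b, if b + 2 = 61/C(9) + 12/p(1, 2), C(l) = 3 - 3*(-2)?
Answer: 770/9 ≈ 85.556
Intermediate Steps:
p(S, s) = s + s*S² (p(S, s) = S²*s + s = s*S² + s = s + s*S²)
C(l) = 9 (C(l) = 3 + 6 = 9)
b = 70/9 (b = -2 + (61/9 + 12/((2*(1 + 1²)))) = -2 + (61*(⅑) + 12/((2*(1 + 1)))) = -2 + (61/9 + 12/((2*2))) = -2 + (61/9 + 12/4) = -2 + (61/9 + 12*(¼)) = -2 + (61/9 + 3) = -2 + 88/9 = 70/9 ≈ 7.7778)
11*b = 11*(70/9) = 770/9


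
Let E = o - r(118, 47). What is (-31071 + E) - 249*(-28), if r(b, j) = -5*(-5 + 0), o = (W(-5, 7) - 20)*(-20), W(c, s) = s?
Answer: -23864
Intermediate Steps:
o = 260 (o = (7 - 20)*(-20) = -13*(-20) = 260)
r(b, j) = 25 (r(b, j) = -5*(-5) = 25)
E = 235 (E = 260 - 1*25 = 260 - 25 = 235)
(-31071 + E) - 249*(-28) = (-31071 + 235) - 249*(-28) = -30836 + 6972 = -23864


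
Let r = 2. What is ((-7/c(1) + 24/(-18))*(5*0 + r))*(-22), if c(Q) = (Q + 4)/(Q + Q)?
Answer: 2728/15 ≈ 181.87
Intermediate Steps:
c(Q) = (4 + Q)/(2*Q) (c(Q) = (4 + Q)/((2*Q)) = (4 + Q)*(1/(2*Q)) = (4 + Q)/(2*Q))
((-7/c(1) + 24/(-18))*(5*0 + r))*(-22) = ((-7*2/(4 + 1) + 24/(-18))*(5*0 + 2))*(-22) = ((-7/((½)*1*5) + 24*(-1/18))*(0 + 2))*(-22) = ((-7/5/2 - 4/3)*2)*(-22) = ((-7*⅖ - 4/3)*2)*(-22) = ((-14/5 - 4/3)*2)*(-22) = -62/15*2*(-22) = -124/15*(-22) = 2728/15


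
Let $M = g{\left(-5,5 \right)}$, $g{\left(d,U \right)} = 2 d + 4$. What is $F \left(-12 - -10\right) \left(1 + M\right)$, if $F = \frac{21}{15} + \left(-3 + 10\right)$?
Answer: $84$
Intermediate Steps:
$g{\left(d,U \right)} = 4 + 2 d$
$M = -6$ ($M = 4 + 2 \left(-5\right) = 4 - 10 = -6$)
$F = \frac{42}{5}$ ($F = 21 \cdot \frac{1}{15} + 7 = \frac{7}{5} + 7 = \frac{42}{5} \approx 8.4$)
$F \left(-12 - -10\right) \left(1 + M\right) = \frac{42 \left(-12 - -10\right)}{5} \left(1 - 6\right) = \frac{42 \left(-12 + 10\right)}{5} \left(-5\right) = \frac{42}{5} \left(-2\right) \left(-5\right) = \left(- \frac{84}{5}\right) \left(-5\right) = 84$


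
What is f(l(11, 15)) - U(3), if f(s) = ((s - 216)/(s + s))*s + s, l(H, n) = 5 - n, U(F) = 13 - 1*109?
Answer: -27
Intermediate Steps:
U(F) = -96 (U(F) = 13 - 109 = -96)
f(s) = -108 + 3*s/2 (f(s) = ((-216 + s)/((2*s)))*s + s = ((-216 + s)*(1/(2*s)))*s + s = ((-216 + s)/(2*s))*s + s = (-108 + s/2) + s = -108 + 3*s/2)
f(l(11, 15)) - U(3) = (-108 + 3*(5 - 1*15)/2) - 1*(-96) = (-108 + 3*(5 - 15)/2) + 96 = (-108 + (3/2)*(-10)) + 96 = (-108 - 15) + 96 = -123 + 96 = -27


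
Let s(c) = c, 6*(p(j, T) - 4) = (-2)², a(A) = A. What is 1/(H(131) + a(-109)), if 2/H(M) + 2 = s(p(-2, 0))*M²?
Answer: -120124/13093513 ≈ -0.0091743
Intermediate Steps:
p(j, T) = 14/3 (p(j, T) = 4 + (⅙)*(-2)² = 4 + (⅙)*4 = 4 + ⅔ = 14/3)
H(M) = 2/(-2 + 14*M²/3)
1/(H(131) + a(-109)) = 1/(3/(-3 + 7*131²) - 109) = 1/(3/(-3 + 7*17161) - 109) = 1/(3/(-3 + 120127) - 109) = 1/(3/120124 - 109) = 1/(-13093513/120124) = -120124/13093513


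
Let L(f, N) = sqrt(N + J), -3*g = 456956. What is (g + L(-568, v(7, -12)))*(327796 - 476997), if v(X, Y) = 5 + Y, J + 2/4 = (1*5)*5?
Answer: 68178292156/3 - 149201*sqrt(70)/2 ≈ 2.2725e+10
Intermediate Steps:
g = -456956/3 (g = -1/3*456956 = -456956/3 ≈ -1.5232e+5)
J = 49/2 (J = -1/2 + (1*5)*5 = -1/2 + 5*5 = -1/2 + 25 = 49/2 ≈ 24.500)
L(f, N) = sqrt(49/2 + N) (L(f, N) = sqrt(N + 49/2) = sqrt(49/2 + N))
(g + L(-568, v(7, -12)))*(327796 - 476997) = (-456956/3 + sqrt(98 + 4*(5 - 12))/2)*(327796 - 476997) = (-456956/3 + sqrt(98 + 4*(-7))/2)*(-149201) = (-456956/3 + sqrt(98 - 28)/2)*(-149201) = (-456956/3 + sqrt(70)/2)*(-149201) = 68178292156/3 - 149201*sqrt(70)/2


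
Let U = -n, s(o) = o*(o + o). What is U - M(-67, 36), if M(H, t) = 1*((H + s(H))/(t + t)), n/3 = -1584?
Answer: 333233/72 ≈ 4628.2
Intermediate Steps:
n = -4752 (n = 3*(-1584) = -4752)
s(o) = 2*o² (s(o) = o*(2*o) = 2*o²)
U = 4752 (U = -1*(-4752) = 4752)
M(H, t) = (H + 2*H²)/(2*t) (M(H, t) = 1*((H + 2*H²)/(t + t)) = 1*((H + 2*H²)/((2*t))) = 1*((H + 2*H²)*(1/(2*t))) = 1*((H + 2*H²)/(2*t)) = (H + 2*H²)/(2*t))
U - M(-67, 36) = 4752 - (-67)*(1 + 2*(-67))/(2*36) = 4752 - (-67)*(1 - 134)/(2*36) = 4752 - (-67)*(-133)/(2*36) = 4752 - 1*8911/72 = 4752 - 8911/72 = 333233/72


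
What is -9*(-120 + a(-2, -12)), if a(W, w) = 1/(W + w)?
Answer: 15129/14 ≈ 1080.6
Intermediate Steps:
-9*(-120 + a(-2, -12)) = -9*(-120 + 1/(-2 - 12)) = -9*(-120 + 1/(-14)) = -9*(-120 - 1/14) = -9*(-1681/14) = 15129/14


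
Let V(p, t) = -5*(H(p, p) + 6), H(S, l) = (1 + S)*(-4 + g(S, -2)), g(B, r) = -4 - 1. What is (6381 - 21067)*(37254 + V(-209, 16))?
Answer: -409210704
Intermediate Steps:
g(B, r) = -5
H(S, l) = -9 - 9*S (H(S, l) = (1 + S)*(-4 - 5) = (1 + S)*(-9) = -9 - 9*S)
V(p, t) = 15 + 45*p (V(p, t) = -5*((-9 - 9*p) + 6) = -5*(-3 - 9*p) = 15 + 45*p)
(6381 - 21067)*(37254 + V(-209, 16)) = (6381 - 21067)*(37254 + (15 + 45*(-209))) = -14686*(37254 + (15 - 9405)) = -14686*(37254 - 9390) = -14686*27864 = -409210704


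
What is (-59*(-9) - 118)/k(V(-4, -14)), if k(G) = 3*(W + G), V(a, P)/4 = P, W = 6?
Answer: -413/150 ≈ -2.7533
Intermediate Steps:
V(a, P) = 4*P
k(G) = 18 + 3*G (k(G) = 3*(6 + G) = 18 + 3*G)
(-59*(-9) - 118)/k(V(-4, -14)) = (-59*(-9) - 118)/(18 + 3*(4*(-14))) = (531 - 118)/(18 + 3*(-56)) = 413/(18 - 168) = 413/(-150) = 413*(-1/150) = -413/150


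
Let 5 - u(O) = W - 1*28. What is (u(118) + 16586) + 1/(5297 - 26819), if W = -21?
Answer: 358126079/21522 ≈ 16640.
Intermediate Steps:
u(O) = 54 (u(O) = 5 - (-21 - 1*28) = 5 - (-21 - 28) = 5 - 1*(-49) = 5 + 49 = 54)
(u(118) + 16586) + 1/(5297 - 26819) = (54 + 16586) + 1/(5297 - 26819) = 16640 + 1/(-21522) = 16640 - 1/21522 = 358126079/21522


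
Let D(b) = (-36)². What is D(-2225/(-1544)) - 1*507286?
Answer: -505990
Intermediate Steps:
D(b) = 1296
D(-2225/(-1544)) - 1*507286 = 1296 - 1*507286 = 1296 - 507286 = -505990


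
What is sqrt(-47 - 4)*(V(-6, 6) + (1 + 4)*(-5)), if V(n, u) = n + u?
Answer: -25*I*sqrt(51) ≈ -178.54*I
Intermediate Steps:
sqrt(-47 - 4)*(V(-6, 6) + (1 + 4)*(-5)) = sqrt(-47 - 4)*((-6 + 6) + (1 + 4)*(-5)) = sqrt(-51)*(0 + 5*(-5)) = (I*sqrt(51))*(0 - 25) = (I*sqrt(51))*(-25) = -25*I*sqrt(51)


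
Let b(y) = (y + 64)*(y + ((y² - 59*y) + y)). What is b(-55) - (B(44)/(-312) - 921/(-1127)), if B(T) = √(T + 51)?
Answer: 62479959/1127 + √95/312 ≈ 55439.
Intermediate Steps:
B(T) = √(51 + T)
b(y) = (64 + y)*(y² - 57*y) (b(y) = (64 + y)*(y + (y² - 58*y)) = (64 + y)*(y² - 57*y))
b(-55) - (B(44)/(-312) - 921/(-1127)) = -55*(-3648 + (-55)² + 7*(-55)) - (√(51 + 44)/(-312) - 921/(-1127)) = -55*(-3648 + 3025 - 385) - (√95*(-1/312) - 921*(-1/1127)) = -55*(-1008) - (-√95/312 + 921/1127) = 55440 - (921/1127 - √95/312) = 55440 + (-921/1127 + √95/312) = 62479959/1127 + √95/312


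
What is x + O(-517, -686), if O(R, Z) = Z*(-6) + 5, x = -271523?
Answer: -267402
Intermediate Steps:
O(R, Z) = 5 - 6*Z (O(R, Z) = -6*Z + 5 = 5 - 6*Z)
x + O(-517, -686) = -271523 + (5 - 6*(-686)) = -271523 + (5 + 4116) = -271523 + 4121 = -267402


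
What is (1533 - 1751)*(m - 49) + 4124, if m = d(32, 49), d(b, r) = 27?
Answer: 8920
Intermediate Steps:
m = 27
(1533 - 1751)*(m - 49) + 4124 = (1533 - 1751)*(27 - 49) + 4124 = -218*(-22) + 4124 = 4796 + 4124 = 8920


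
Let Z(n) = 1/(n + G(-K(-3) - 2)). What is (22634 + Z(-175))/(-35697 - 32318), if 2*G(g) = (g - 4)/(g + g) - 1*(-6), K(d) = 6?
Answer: -31076474/93384595 ≈ -0.33278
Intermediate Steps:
G(g) = 3 + (-4 + g)/(4*g) (G(g) = ((g - 4)/(g + g) - 1*(-6))/2 = ((-4 + g)/((2*g)) + 6)/2 = ((-4 + g)*(1/(2*g)) + 6)/2 = ((-4 + g)/(2*g) + 6)/2 = (6 + (-4 + g)/(2*g))/2 = 3 + (-4 + g)/(4*g))
Z(n) = 1/(27/8 + n) (Z(n) = 1/(n + (13/4 - 1/(-1*6 - 2))) = 1/(n + (13/4 - 1/(-6 - 2))) = 1/(n + (13/4 - 1/(-8))) = 1/(n + (13/4 - 1*(-⅛))) = 1/(n + (13/4 + ⅛)) = 1/(n + 27/8) = 1/(27/8 + n))
(22634 + Z(-175))/(-35697 - 32318) = (22634 + 8/(27 + 8*(-175)))/(-35697 - 32318) = (22634 + 8/(27 - 1400))/(-68015) = (22634 + 8/(-1373))*(-1/68015) = (22634 + 8*(-1/1373))*(-1/68015) = (22634 - 8/1373)*(-1/68015) = (31076474/1373)*(-1/68015) = -31076474/93384595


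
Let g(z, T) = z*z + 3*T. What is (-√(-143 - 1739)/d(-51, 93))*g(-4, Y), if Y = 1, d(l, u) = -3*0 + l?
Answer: 19*I*√1882/51 ≈ 16.162*I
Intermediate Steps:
d(l, u) = l (d(l, u) = 0 + l = l)
g(z, T) = z² + 3*T
(-√(-143 - 1739)/d(-51, 93))*g(-4, Y) = (-√(-143 - 1739)/(-51))*((-4)² + 3*1) = (-√(-1882)*(-1)/51)*(16 + 3) = -I*√1882*(-1)/51*19 = -(-1)*I*√1882/51*19 = (I*√1882/51)*19 = 19*I*√1882/51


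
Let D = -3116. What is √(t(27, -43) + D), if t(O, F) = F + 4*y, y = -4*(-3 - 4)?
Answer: I*√3047 ≈ 55.2*I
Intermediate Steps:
y = 28 (y = -4*(-7) = 28)
t(O, F) = 112 + F (t(O, F) = F + 4*28 = F + 112 = 112 + F)
√(t(27, -43) + D) = √((112 - 43) - 3116) = √(69 - 3116) = √(-3047) = I*√3047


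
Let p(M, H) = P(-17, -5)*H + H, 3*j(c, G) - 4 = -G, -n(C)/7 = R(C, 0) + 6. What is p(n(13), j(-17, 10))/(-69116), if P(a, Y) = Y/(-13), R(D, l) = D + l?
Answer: 9/224627 ≈ 4.0066e-5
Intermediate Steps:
P(a, Y) = -Y/13 (P(a, Y) = Y*(-1/13) = -Y/13)
n(C) = -42 - 7*C (n(C) = -7*((C + 0) + 6) = -7*(C + 6) = -7*(6 + C) = -42 - 7*C)
j(c, G) = 4/3 - G/3 (j(c, G) = 4/3 + (-G)/3 = 4/3 - G/3)
p(M, H) = 18*H/13 (p(M, H) = (-1/13*(-5))*H + H = 5*H/13 + H = 18*H/13)
p(n(13), j(-17, 10))/(-69116) = (18*(4/3 - ⅓*10)/13)/(-69116) = (18*(4/3 - 10/3)/13)*(-1/69116) = ((18/13)*(-2))*(-1/69116) = -36/13*(-1/69116) = 9/224627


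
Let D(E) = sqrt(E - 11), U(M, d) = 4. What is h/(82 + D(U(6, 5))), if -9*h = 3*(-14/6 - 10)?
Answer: 3034/60579 - 37*I*sqrt(7)/60579 ≈ 0.050083 - 0.001616*I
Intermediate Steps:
D(E) = sqrt(-11 + E)
h = 37/9 (h = -(-14/6 - 10)/3 = -(-14*1/6 - 10)/3 = -(-7/3 - 10)/3 = -(-37)/(3*3) = -1/9*(-37) = 37/9 ≈ 4.1111)
h/(82 + D(U(6, 5))) = 37/(9*(82 + sqrt(-11 + 4))) = 37/(9*(82 + sqrt(-7))) = 37/(9*(82 + I*sqrt(7)))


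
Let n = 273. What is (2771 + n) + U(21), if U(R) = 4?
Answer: 3048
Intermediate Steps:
(2771 + n) + U(21) = (2771 + 273) + 4 = 3044 + 4 = 3048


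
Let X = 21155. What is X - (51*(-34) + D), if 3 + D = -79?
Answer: 22971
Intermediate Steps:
D = -82 (D = -3 - 79 = -82)
X - (51*(-34) + D) = 21155 - (51*(-34) - 82) = 21155 - (-1734 - 82) = 21155 - 1*(-1816) = 21155 + 1816 = 22971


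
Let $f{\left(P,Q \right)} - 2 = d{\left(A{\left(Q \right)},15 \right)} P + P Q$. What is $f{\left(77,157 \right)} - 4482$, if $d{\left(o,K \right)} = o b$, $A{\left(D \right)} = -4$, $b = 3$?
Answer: $6685$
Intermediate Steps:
$d{\left(o,K \right)} = 3 o$ ($d{\left(o,K \right)} = o 3 = 3 o$)
$f{\left(P,Q \right)} = 2 - 12 P + P Q$ ($f{\left(P,Q \right)} = 2 + \left(3 \left(-4\right) P + P Q\right) = 2 + \left(- 12 P + P Q\right) = 2 - 12 P + P Q$)
$f{\left(77,157 \right)} - 4482 = \left(2 - 924 + 77 \cdot 157\right) - 4482 = \left(2 - 924 + 12089\right) - 4482 = 11167 - 4482 = 6685$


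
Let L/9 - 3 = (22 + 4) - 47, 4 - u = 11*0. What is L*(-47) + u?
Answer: 7618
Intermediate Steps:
u = 4 (u = 4 - 11*0 = 4 - 1*0 = 4 + 0 = 4)
L = -162 (L = 27 + 9*((22 + 4) - 47) = 27 + 9*(26 - 47) = 27 + 9*(-21) = 27 - 189 = -162)
L*(-47) + u = -162*(-47) + 4 = 7614 + 4 = 7618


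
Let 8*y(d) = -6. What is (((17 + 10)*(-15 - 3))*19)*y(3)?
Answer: 13851/2 ≈ 6925.5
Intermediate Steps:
y(d) = -3/4 (y(d) = (1/8)*(-6) = -3/4)
(((17 + 10)*(-15 - 3))*19)*y(3) = (((17 + 10)*(-15 - 3))*19)*(-3/4) = ((27*(-18))*19)*(-3/4) = -486*19*(-3/4) = -9234*(-3/4) = 13851/2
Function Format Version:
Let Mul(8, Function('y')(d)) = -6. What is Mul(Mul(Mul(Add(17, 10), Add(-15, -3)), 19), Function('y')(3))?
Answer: Rational(13851, 2) ≈ 6925.5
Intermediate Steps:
Function('y')(d) = Rational(-3, 4) (Function('y')(d) = Mul(Rational(1, 8), -6) = Rational(-3, 4))
Mul(Mul(Mul(Add(17, 10), Add(-15, -3)), 19), Function('y')(3)) = Mul(Mul(Mul(Add(17, 10), Add(-15, -3)), 19), Rational(-3, 4)) = Mul(Mul(Mul(27, -18), 19), Rational(-3, 4)) = Mul(Mul(-486, 19), Rational(-3, 4)) = Mul(-9234, Rational(-3, 4)) = Rational(13851, 2)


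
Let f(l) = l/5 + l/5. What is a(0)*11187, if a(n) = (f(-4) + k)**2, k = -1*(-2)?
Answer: 44748/25 ≈ 1789.9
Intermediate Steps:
k = 2
f(l) = 2*l/5 (f(l) = l*(1/5) + l*(1/5) = l/5 + l/5 = 2*l/5)
a(n) = 4/25 (a(n) = ((2/5)*(-4) + 2)**2 = (-8/5 + 2)**2 = (2/5)**2 = 4/25)
a(0)*11187 = (4/25)*11187 = 44748/25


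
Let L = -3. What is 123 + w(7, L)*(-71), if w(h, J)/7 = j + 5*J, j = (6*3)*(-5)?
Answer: 52308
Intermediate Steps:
j = -90 (j = 18*(-5) = -90)
w(h, J) = -630 + 35*J (w(h, J) = 7*(-90 + 5*J) = -630 + 35*J)
123 + w(7, L)*(-71) = 123 + (-630 + 35*(-3))*(-71) = 123 + (-630 - 105)*(-71) = 123 - 735*(-71) = 123 + 52185 = 52308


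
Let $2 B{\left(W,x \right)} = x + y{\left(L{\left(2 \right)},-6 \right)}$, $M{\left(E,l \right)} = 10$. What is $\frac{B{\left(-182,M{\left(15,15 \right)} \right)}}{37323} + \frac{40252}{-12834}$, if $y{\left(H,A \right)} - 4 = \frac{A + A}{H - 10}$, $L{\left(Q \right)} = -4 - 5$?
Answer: $- \frac{528562937}{168538227} \approx -3.1362$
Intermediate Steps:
$L{\left(Q \right)} = -9$ ($L{\left(Q \right)} = -4 - 5 = -9$)
$y{\left(H,A \right)} = 4 + \frac{2 A}{-10 + H}$ ($y{\left(H,A \right)} = 4 + \frac{A + A}{H - 10} = 4 + \frac{2 A}{-10 + H}$)
$B{\left(W,x \right)} = \frac{44}{19} + \frac{x}{2}$ ($B{\left(W,x \right)} = \frac{x + \frac{2 \left(-20 - 6 + 2 \left(-9\right)\right)}{-10 - 9}}{2} = \frac{x + \frac{2 \left(-20 - 6 - 18\right)}{-19}}{2} = \frac{x + 2 \left(- \frac{1}{19}\right) \left(-44\right)}{2} = \frac{x + \frac{88}{19}}{2} = \frac{\frac{88}{19} + x}{2} = \frac{44}{19} + \frac{x}{2}$)
$\frac{B{\left(-182,M{\left(15,15 \right)} \right)}}{37323} + \frac{40252}{-12834} = \frac{\frac{44}{19} + \frac{1}{2} \cdot 10}{37323} + \frac{40252}{-12834} = \left(\frac{44}{19} + 5\right) \frac{1}{37323} + 40252 \left(- \frac{1}{12834}\right) = \frac{139}{19} \cdot \frac{1}{37323} - \frac{20126}{6417} = \frac{139}{709137} - \frac{20126}{6417} = - \frac{528562937}{168538227}$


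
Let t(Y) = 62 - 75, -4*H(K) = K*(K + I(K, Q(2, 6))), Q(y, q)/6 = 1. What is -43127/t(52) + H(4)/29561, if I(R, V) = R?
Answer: 1274877143/384293 ≈ 3317.5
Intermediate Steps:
Q(y, q) = 6 (Q(y, q) = 6*1 = 6)
H(K) = -K²/2 (H(K) = -K*(K + K)/4 = -K*2*K/4 = -K²/2)
t(Y) = -13
-43127/t(52) + H(4)/29561 = -43127/(-13) - ½*4²/29561 = -43127*(-1/13) - ½*16*(1/29561) = 43127/13 - 8*1/29561 = 43127/13 - 8/29561 = 1274877143/384293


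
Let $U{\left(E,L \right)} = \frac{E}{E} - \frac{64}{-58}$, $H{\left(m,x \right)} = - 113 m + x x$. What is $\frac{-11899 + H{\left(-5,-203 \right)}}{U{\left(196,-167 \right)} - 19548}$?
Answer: $- \frac{866375}{566831} \approx -1.5285$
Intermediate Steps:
$H{\left(m,x \right)} = x^{2} - 113 m$ ($H{\left(m,x \right)} = - 113 m + x^{2} = x^{2} - 113 m$)
$U{\left(E,L \right)} = \frac{61}{29}$ ($U{\left(E,L \right)} = 1 - - \frac{32}{29} = 1 + \frac{32}{29} = \frac{61}{29}$)
$\frac{-11899 + H{\left(-5,-203 \right)}}{U{\left(196,-167 \right)} - 19548} = \frac{-11899 + \left(\left(-203\right)^{2} - -565\right)}{\frac{61}{29} - 19548} = \frac{-11899 + \left(41209 + 565\right)}{- \frac{566831}{29}} = \left(-11899 + 41774\right) \left(- \frac{29}{566831}\right) = 29875 \left(- \frac{29}{566831}\right) = - \frac{866375}{566831}$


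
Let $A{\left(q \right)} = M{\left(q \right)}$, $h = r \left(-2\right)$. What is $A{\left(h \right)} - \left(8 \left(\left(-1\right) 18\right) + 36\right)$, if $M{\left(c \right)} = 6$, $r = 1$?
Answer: $114$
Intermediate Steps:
$h = -2$ ($h = 1 \left(-2\right) = -2$)
$A{\left(q \right)} = 6$
$A{\left(h \right)} - \left(8 \left(\left(-1\right) 18\right) + 36\right) = 6 - \left(8 \left(\left(-1\right) 18\right) + 36\right) = 6 - \left(8 \left(-18\right) + 36\right) = 6 - \left(-144 + 36\right) = 6 - -108 = 6 + 108 = 114$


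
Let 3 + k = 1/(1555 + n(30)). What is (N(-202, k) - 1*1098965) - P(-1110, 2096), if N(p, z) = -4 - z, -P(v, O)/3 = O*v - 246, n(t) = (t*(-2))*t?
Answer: -1979449079/245 ≈ -8.0794e+6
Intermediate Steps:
n(t) = -2*t**2 (n(t) = (-2*t)*t = -2*t**2)
P(v, O) = 738 - 3*O*v (P(v, O) = -3*(O*v - 246) = -3*(-246 + O*v) = 738 - 3*O*v)
k = -736/245 (k = -3 + 1/(1555 - 2*30**2) = -3 + 1/(1555 - 2*900) = -3 + 1/(1555 - 1800) = -3 + 1/(-245) = -3 - 1/245 = -736/245 ≈ -3.0041)
(N(-202, k) - 1*1098965) - P(-1110, 2096) = ((-4 - 1*(-736/245)) - 1*1098965) - (738 - 3*2096*(-1110)) = ((-4 + 736/245) - 1098965) - (738 + 6979680) = (-244/245 - 1098965) - 1*6980418 = -269246669/245 - 6980418 = -1979449079/245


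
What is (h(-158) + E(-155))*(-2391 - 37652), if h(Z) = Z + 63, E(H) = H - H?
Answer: 3804085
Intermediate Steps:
E(H) = 0
h(Z) = 63 + Z
(h(-158) + E(-155))*(-2391 - 37652) = ((63 - 158) + 0)*(-2391 - 37652) = (-95 + 0)*(-40043) = -95*(-40043) = 3804085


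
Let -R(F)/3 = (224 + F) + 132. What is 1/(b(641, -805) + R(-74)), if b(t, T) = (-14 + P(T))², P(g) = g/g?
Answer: -1/677 ≈ -0.0014771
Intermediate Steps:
P(g) = 1
R(F) = -1068 - 3*F (R(F) = -3*((224 + F) + 132) = -3*(356 + F) = -1068 - 3*F)
b(t, T) = 169 (b(t, T) = (-14 + 1)² = (-13)² = 169)
1/(b(641, -805) + R(-74)) = 1/(169 + (-1068 - 3*(-74))) = 1/(169 + (-1068 + 222)) = 1/(169 - 846) = 1/(-677) = -1/677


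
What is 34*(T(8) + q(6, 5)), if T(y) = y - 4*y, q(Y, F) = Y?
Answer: -612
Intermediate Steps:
T(y) = -3*y
34*(T(8) + q(6, 5)) = 34*(-3*8 + 6) = 34*(-24 + 6) = 34*(-18) = -612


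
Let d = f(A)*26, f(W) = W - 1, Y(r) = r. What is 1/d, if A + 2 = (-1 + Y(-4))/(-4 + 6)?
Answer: -1/143 ≈ -0.0069930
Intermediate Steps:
A = -9/2 (A = -2 + (-1 - 4)/(-4 + 6) = -2 - 5/2 = -9/2 ≈ -4.5000)
f(W) = -1 + W
d = -143 (d = (-1 - 9/2)*26 = -11/2*26 = -143)
1/d = 1/(-143) = -1/143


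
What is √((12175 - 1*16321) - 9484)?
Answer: I*√13630 ≈ 116.75*I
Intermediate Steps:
√((12175 - 1*16321) - 9484) = √((12175 - 16321) - 9484) = √(-4146 - 9484) = √(-13630) = I*√13630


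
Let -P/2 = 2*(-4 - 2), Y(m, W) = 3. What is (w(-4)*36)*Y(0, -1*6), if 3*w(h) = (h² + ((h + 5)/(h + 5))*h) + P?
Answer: 1296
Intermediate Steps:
P = 24 (P = -4*(-4 - 2) = -4*(-6) = -2*(-12) = 24)
w(h) = 8 + h/3 + h²/3 (w(h) = ((h² + ((h + 5)/(h + 5))*h) + 24)/3 = ((h² + ((5 + h)/(5 + h))*h) + 24)/3 = ((h² + 1*h) + 24)/3 = ((h² + h) + 24)/3 = ((h + h²) + 24)/3 = (24 + h + h²)/3 = 8 + h/3 + h²/3)
(w(-4)*36)*Y(0, -1*6) = ((8 + (⅓)*(-4) + (⅓)*(-4)²)*36)*3 = ((8 - 4/3 + (⅓)*16)*36)*3 = ((8 - 4/3 + 16/3)*36)*3 = (12*36)*3 = 432*3 = 1296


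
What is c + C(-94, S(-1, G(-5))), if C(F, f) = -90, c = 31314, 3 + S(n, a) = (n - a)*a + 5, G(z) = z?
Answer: 31224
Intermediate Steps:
S(n, a) = 2 + a*(n - a) (S(n, a) = -3 + ((n - a)*a + 5) = -3 + (a*(n - a) + 5) = -3 + (5 + a*(n - a)) = 2 + a*(n - a))
c + C(-94, S(-1, G(-5))) = 31314 - 90 = 31224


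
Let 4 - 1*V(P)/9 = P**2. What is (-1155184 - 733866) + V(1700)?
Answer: -27899014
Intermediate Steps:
V(P) = 36 - 9*P**2
(-1155184 - 733866) + V(1700) = (-1155184 - 733866) + (36 - 9*1700**2) = -1889050 + (36 - 9*2890000) = -1889050 + (36 - 26010000) = -1889050 - 26009964 = -27899014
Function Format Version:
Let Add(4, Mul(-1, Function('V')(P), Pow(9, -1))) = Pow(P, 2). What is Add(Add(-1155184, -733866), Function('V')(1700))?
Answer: -27899014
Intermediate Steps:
Function('V')(P) = Add(36, Mul(-9, Pow(P, 2)))
Add(Add(-1155184, -733866), Function('V')(1700)) = Add(Add(-1155184, -733866), Add(36, Mul(-9, Pow(1700, 2)))) = Add(-1889050, Add(36, Mul(-9, 2890000))) = Add(-1889050, Add(36, -26010000)) = Add(-1889050, -26009964) = -27899014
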